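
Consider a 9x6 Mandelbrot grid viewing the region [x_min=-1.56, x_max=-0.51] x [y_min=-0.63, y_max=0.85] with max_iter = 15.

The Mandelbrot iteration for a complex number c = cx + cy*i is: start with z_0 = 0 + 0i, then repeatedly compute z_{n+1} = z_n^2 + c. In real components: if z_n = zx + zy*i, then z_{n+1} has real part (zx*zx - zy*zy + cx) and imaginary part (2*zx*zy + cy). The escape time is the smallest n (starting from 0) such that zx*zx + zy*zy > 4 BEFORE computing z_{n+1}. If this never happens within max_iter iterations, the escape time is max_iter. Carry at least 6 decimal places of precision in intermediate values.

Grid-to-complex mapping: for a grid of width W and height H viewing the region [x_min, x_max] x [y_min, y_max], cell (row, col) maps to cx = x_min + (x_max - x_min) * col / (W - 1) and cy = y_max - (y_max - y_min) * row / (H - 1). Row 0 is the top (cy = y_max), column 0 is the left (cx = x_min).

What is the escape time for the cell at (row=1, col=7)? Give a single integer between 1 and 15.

z_0 = 0 + 0i, c = -0.6412 + 0.5540i
Iter 1: z = -0.6412 + 0.5540i, |z|^2 = 0.7181
Iter 2: z = -0.5370 + -0.1565i, |z|^2 = 0.3128
Iter 3: z = -0.3774 + 0.7221i, |z|^2 = 0.6638
Iter 4: z = -1.0202 + 0.0090i, |z|^2 = 1.0409
Iter 5: z = 0.3995 + 0.5357i, |z|^2 = 0.4466
Iter 6: z = -0.7687 + 0.9820i, |z|^2 = 1.5552
Iter 7: z = -1.0148 + -0.9557i, |z|^2 = 1.9431
Iter 8: z = -0.5248 + 2.4936i, |z|^2 = 6.4935
Escaped at iteration 8

Answer: 8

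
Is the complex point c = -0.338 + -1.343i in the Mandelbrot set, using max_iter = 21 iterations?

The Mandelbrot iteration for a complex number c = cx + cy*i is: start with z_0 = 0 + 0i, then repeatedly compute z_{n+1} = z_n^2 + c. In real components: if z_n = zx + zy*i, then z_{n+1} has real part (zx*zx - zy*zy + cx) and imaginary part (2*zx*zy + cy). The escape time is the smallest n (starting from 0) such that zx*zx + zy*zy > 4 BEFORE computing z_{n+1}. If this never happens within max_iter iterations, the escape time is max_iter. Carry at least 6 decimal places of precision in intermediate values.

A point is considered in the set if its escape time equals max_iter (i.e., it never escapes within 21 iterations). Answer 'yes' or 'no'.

Answer: no

Derivation:
z_0 = 0 + 0i, c = -0.3380 + -1.3430i
Iter 1: z = -0.3380 + -1.3430i, |z|^2 = 1.9179
Iter 2: z = -2.0274 + -0.4351i, |z|^2 = 4.2997
Escaped at iteration 2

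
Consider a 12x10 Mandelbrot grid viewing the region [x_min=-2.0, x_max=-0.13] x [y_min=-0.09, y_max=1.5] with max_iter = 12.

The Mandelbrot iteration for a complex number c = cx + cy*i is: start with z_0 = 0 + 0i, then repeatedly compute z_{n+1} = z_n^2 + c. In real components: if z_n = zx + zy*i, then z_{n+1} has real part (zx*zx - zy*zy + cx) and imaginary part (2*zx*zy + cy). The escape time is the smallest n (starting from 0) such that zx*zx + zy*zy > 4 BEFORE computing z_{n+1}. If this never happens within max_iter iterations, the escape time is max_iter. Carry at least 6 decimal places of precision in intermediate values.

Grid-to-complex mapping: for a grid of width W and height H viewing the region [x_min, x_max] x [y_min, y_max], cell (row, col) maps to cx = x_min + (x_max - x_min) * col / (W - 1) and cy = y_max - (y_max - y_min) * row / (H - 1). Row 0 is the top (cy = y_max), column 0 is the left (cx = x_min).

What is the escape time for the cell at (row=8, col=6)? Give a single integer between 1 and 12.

z_0 = 0 + 0i, c = -0.9800 + 0.0867i
Iter 1: z = -0.9800 + 0.0867i, |z|^2 = 0.9679
Iter 2: z = -0.0271 + -0.0832i, |z|^2 = 0.0077
Iter 3: z = -0.9862 + 0.0912i, |z|^2 = 0.9809
Iter 4: z = -0.0157 + -0.0932i, |z|^2 = 0.0089
Iter 5: z = -0.9884 + 0.0896i, |z|^2 = 0.9850
Iter 6: z = -0.0110 + -0.0905i, |z|^2 = 0.0083
Iter 7: z = -0.9881 + 0.0887i, |z|^2 = 0.9841
Iter 8: z = -0.0116 + -0.0885i, |z|^2 = 0.0080
Iter 9: z = -0.9877 + 0.0887i, |z|^2 = 0.9834
Iter 10: z = -0.0123 + -0.0886i, |z|^2 = 0.0080
Iter 11: z = -0.9877 + 0.0888i, |z|^2 = 0.9834

Answer: 12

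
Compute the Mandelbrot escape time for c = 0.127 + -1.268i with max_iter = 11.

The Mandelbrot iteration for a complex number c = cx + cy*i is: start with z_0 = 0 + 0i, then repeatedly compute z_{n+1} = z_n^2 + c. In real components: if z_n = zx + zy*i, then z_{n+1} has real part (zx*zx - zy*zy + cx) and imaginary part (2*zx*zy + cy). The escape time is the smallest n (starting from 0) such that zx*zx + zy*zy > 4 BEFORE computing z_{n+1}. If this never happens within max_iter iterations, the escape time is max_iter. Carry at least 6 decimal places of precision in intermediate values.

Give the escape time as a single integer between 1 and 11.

Answer: 2

Derivation:
z_0 = 0 + 0i, c = 0.1270 + -1.2680i
Iter 1: z = 0.1270 + -1.2680i, |z|^2 = 1.6240
Iter 2: z = -1.4647 + -1.5901i, |z|^2 = 4.6737
Escaped at iteration 2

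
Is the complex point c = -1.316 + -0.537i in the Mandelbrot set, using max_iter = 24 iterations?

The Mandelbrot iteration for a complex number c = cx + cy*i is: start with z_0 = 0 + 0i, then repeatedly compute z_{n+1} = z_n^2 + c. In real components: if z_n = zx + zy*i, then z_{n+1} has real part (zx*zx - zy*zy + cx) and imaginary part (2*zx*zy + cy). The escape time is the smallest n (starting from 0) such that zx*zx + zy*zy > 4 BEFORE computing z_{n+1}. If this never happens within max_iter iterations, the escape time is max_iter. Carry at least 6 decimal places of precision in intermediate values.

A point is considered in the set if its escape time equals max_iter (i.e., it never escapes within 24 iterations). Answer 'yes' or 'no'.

Answer: no

Derivation:
z_0 = 0 + 0i, c = -1.3160 + -0.5370i
Iter 1: z = -1.3160 + -0.5370i, |z|^2 = 2.0202
Iter 2: z = 0.1275 + 0.8764i, |z|^2 = 0.7843
Iter 3: z = -2.0678 + -0.3135i, |z|^2 = 4.3741
Escaped at iteration 3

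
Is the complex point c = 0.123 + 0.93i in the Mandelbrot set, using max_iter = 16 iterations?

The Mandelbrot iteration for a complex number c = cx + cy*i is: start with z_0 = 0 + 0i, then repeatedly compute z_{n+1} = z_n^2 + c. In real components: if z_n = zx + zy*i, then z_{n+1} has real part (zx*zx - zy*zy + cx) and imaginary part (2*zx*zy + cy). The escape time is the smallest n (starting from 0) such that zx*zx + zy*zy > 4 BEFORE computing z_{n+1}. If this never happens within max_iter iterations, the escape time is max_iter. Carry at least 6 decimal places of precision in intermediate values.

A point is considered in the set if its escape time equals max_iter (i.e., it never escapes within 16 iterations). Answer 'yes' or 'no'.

Answer: no

Derivation:
z_0 = 0 + 0i, c = 0.1230 + 0.9300i
Iter 1: z = 0.1230 + 0.9300i, |z|^2 = 0.8800
Iter 2: z = -0.7268 + 1.1588i, |z|^2 = 1.8710
Iter 3: z = -0.6916 + -0.7543i, |z|^2 = 1.0473
Iter 4: z = 0.0323 + 1.9734i, |z|^2 = 3.8952
Iter 5: z = -3.7701 + 1.0573i, |z|^2 = 15.3316
Escaped at iteration 5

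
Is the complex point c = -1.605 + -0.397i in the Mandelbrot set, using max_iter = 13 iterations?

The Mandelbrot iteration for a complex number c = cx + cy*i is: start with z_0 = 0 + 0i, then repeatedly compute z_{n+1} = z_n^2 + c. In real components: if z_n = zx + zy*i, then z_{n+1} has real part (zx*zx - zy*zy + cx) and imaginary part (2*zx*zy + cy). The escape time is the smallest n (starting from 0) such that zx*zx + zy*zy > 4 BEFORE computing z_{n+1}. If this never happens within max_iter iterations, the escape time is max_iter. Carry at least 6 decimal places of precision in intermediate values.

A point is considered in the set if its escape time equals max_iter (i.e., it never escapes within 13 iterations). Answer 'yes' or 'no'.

z_0 = 0 + 0i, c = -1.6050 + -0.3970i
Iter 1: z = -1.6050 + -0.3970i, |z|^2 = 2.7336
Iter 2: z = 0.8134 + 0.8774i, |z|^2 = 1.4314
Iter 3: z = -1.7131 + 1.0303i, |z|^2 = 3.9964
Iter 4: z = 0.2682 + -3.9272i, |z|^2 = 15.4948
Escaped at iteration 4

Answer: no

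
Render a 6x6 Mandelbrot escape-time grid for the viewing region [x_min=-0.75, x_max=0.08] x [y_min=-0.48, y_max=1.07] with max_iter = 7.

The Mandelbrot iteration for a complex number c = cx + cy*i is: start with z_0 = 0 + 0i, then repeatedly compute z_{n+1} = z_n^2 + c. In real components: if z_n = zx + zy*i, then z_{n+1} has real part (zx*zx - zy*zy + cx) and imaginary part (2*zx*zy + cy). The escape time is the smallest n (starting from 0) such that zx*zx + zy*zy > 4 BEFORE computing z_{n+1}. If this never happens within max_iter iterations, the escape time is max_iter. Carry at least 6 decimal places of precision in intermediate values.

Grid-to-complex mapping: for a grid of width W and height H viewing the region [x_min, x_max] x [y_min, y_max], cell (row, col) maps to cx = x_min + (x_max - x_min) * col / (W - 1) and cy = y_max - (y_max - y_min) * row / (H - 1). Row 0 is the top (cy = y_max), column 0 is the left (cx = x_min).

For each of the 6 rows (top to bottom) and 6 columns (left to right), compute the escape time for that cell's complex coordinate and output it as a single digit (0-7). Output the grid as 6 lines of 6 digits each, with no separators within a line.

(row=0, col=0): c = -0.7500 + 1.0700i → escape time 3
(row=0, col=1): c = -0.5840 + 1.0700i → escape time 3
(row=0, col=2): c = -0.4180 + 1.0700i → escape time 4
(row=0, col=3): c = -0.2520 + 1.0700i → escape time 6
(row=0, col=4): c = -0.0860 + 1.0700i → escape time 6
(row=0, col=5): c = 0.0800 + 1.0700i → escape time 4
(row=1, col=0): c = -0.7500 + 0.7600i → escape time 4
(row=1, col=1): c = -0.5840 + 0.7600i → escape time 5
(row=1, col=2): c = -0.4180 + 0.7600i → escape time 6
(row=1, col=3): c = -0.2520 + 0.7600i → escape time 7
(row=1, col=4): c = -0.0860 + 0.7600i → escape time 7
(row=1, col=5): c = 0.0800 + 0.7600i → escape time 7
(row=2, col=0): c = -0.7500 + 0.4500i → escape time 7
(row=2, col=1): c = -0.5840 + 0.4500i → escape time 7
(row=2, col=2): c = -0.4180 + 0.4500i → escape time 7
(row=2, col=3): c = -0.2520 + 0.4500i → escape time 7
(row=2, col=4): c = -0.0860 + 0.4500i → escape time 7
(row=2, col=5): c = 0.0800 + 0.4500i → escape time 7
(row=3, col=0): c = -0.7500 + 0.1400i → escape time 7
(row=3, col=1): c = -0.5840 + 0.1400i → escape time 7
(row=3, col=2): c = -0.4180 + 0.1400i → escape time 7
(row=3, col=3): c = -0.2520 + 0.1400i → escape time 7
(row=3, col=4): c = -0.0860 + 0.1400i → escape time 7
(row=3, col=5): c = 0.0800 + 0.1400i → escape time 7
(row=4, col=0): c = -0.7500 + -0.1700i → escape time 7
(row=4, col=1): c = -0.5840 + -0.1700i → escape time 7
(row=4, col=2): c = -0.4180 + -0.1700i → escape time 7
(row=4, col=3): c = -0.2520 + -0.1700i → escape time 7
(row=4, col=4): c = -0.0860 + -0.1700i → escape time 7
(row=4, col=5): c = 0.0800 + -0.1700i → escape time 7
(row=5, col=0): c = -0.7500 + -0.4800i → escape time 7
(row=5, col=1): c = -0.5840 + -0.4800i → escape time 7
(row=5, col=2): c = -0.4180 + -0.4800i → escape time 7
(row=5, col=3): c = -0.2520 + -0.4800i → escape time 7
(row=5, col=4): c = -0.0860 + -0.4800i → escape time 7
(row=5, col=5): c = 0.0800 + -0.4800i → escape time 7

Answer: 334664
456777
777777
777777
777777
777777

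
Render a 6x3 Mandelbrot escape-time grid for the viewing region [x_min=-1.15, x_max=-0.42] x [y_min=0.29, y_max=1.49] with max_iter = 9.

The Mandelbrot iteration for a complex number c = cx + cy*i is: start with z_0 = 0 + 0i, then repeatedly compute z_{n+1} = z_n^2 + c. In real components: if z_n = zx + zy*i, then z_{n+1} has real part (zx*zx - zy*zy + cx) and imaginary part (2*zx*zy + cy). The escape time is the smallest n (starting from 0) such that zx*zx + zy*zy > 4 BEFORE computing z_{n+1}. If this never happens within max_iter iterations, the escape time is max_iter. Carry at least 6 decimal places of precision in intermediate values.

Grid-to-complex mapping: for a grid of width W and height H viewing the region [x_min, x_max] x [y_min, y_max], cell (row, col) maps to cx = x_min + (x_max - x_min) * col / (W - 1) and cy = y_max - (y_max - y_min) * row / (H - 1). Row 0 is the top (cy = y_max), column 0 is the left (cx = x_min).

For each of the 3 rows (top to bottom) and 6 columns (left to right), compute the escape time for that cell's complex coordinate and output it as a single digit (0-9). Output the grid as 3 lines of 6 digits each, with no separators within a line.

Answer: 222222
333445
999999

Derivation:
(row=0, col=0): c = -1.1500 + 1.4900i → escape time 2
(row=0, col=1): c = -1.0040 + 1.4900i → escape time 2
(row=0, col=2): c = -0.8580 + 1.4900i → escape time 2
(row=0, col=3): c = -0.7120 + 1.4900i → escape time 2
(row=0, col=4): c = -0.5660 + 1.4900i → escape time 2
(row=0, col=5): c = -0.4200 + 1.4900i → escape time 2
(row=1, col=0): c = -1.1500 + 0.8900i → escape time 3
(row=1, col=1): c = -1.0040 + 0.8900i → escape time 3
(row=1, col=2): c = -0.8580 + 0.8900i → escape time 3
(row=1, col=3): c = -0.7120 + 0.8900i → escape time 4
(row=1, col=4): c = -0.5660 + 0.8900i → escape time 4
(row=1, col=5): c = -0.4200 + 0.8900i → escape time 5
(row=2, col=0): c = -1.1500 + 0.2900i → escape time 9
(row=2, col=1): c = -1.0040 + 0.2900i → escape time 9
(row=2, col=2): c = -0.8580 + 0.2900i → escape time 9
(row=2, col=3): c = -0.7120 + 0.2900i → escape time 9
(row=2, col=4): c = -0.5660 + 0.2900i → escape time 9
(row=2, col=5): c = -0.4200 + 0.2900i → escape time 9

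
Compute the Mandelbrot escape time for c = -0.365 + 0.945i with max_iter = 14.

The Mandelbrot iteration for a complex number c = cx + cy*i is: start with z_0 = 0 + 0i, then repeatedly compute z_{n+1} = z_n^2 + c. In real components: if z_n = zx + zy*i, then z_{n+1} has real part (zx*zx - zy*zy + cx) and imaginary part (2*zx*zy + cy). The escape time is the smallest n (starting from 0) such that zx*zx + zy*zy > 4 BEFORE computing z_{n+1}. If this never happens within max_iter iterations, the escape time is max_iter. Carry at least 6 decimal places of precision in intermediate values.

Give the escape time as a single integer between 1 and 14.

Answer: 5

Derivation:
z_0 = 0 + 0i, c = -0.3650 + 0.9450i
Iter 1: z = -0.3650 + 0.9450i, |z|^2 = 1.0262
Iter 2: z = -1.1248 + 0.2551i, |z|^2 = 1.3303
Iter 3: z = 0.8351 + 0.3710i, |z|^2 = 0.8350
Iter 4: z = 0.1947 + 1.5646i, |z|^2 = 2.4860
Iter 5: z = -2.7752 + 1.5543i, |z|^2 = 10.1176
Escaped at iteration 5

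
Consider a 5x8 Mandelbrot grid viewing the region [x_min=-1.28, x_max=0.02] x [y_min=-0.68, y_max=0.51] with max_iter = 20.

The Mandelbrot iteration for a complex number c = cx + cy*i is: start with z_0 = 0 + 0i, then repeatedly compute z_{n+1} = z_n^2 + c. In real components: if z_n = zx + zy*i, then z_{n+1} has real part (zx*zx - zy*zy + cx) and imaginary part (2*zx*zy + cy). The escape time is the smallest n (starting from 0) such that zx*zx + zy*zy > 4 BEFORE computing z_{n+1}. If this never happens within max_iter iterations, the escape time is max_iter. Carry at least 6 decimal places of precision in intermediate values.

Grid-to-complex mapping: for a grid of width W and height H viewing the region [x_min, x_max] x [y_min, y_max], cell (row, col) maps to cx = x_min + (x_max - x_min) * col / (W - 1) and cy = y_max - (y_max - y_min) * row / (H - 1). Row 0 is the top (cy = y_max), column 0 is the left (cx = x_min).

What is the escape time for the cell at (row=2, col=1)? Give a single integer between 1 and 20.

Answer: 20

Derivation:
z_0 = 0 + 0i, c = -0.9550 + 0.1700i
Iter 1: z = -0.9550 + 0.1700i, |z|^2 = 0.9409
Iter 2: z = -0.0719 + -0.1547i, |z|^2 = 0.0291
Iter 3: z = -0.9738 + 0.1922i, |z|^2 = 0.9852
Iter 4: z = -0.0437 + -0.2044i, |z|^2 = 0.0437
Iter 5: z = -0.9949 + 0.1879i, |z|^2 = 1.0250
Iter 6: z = -0.0005 + -0.2038i, |z|^2 = 0.0415
Iter 7: z = -0.9965 + 0.1702i, |z|^2 = 1.0221
Iter 8: z = 0.0091 + -0.1693i, |z|^2 = 0.0287
Iter 9: z = -0.9836 + 0.1669i, |z|^2 = 0.9953
Iter 10: z = -0.0155 + -0.1583i, |z|^2 = 0.0253
Iter 11: z = -0.9798 + 0.1749i, |z|^2 = 0.9907
Iter 12: z = -0.0255 + -0.1727i, |z|^2 = 0.0305
Iter 13: z = -0.9842 + 0.1788i, |z|^2 = 1.0006
Iter 14: z = -0.0184 + -0.1820i, |z|^2 = 0.0335
Iter 15: z = -0.9878 + 0.1767i, |z|^2 = 1.0069
Iter 16: z = -0.0105 + -0.1790i, |z|^2 = 0.0322
Iter 17: z = -0.9869 + 0.1738i, |z|^2 = 1.0043
Iter 18: z = -0.0111 + -0.1730i, |z|^2 = 0.0300
Iter 19: z = -0.9848 + 0.1739i, |z|^2 = 1.0001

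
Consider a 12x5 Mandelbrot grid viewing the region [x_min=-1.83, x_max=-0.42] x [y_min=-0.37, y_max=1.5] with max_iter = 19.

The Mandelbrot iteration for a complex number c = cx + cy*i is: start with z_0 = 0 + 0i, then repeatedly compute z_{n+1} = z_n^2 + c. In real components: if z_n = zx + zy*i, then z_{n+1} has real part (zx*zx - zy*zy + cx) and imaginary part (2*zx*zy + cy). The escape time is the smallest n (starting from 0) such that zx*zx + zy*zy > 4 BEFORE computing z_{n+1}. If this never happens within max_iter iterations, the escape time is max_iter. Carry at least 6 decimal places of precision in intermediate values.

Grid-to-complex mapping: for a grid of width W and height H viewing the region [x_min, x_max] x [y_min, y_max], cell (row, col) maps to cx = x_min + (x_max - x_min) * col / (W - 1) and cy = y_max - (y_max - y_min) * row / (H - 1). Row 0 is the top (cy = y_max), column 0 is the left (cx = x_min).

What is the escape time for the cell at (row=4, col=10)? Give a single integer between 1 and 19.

z_0 = 0 + 0i, c = -0.5482 + -0.3700i
Iter 1: z = -0.5482 + -0.3700i, |z|^2 = 0.4374
Iter 2: z = -0.3846 + 0.0357i, |z|^2 = 0.1492
Iter 3: z = -0.4016 + -0.3974i, |z|^2 = 0.3192
Iter 4: z = -0.5449 + -0.0508i, |z|^2 = 0.2995
Iter 5: z = -0.2539 + -0.3146i, |z|^2 = 0.1634
Iter 6: z = -0.5827 + -0.2103i, |z|^2 = 0.3838
Iter 7: z = -0.2528 + -0.1250i, |z|^2 = 0.0795
Iter 8: z = -0.4999 + -0.3068i, |z|^2 = 0.3440
Iter 9: z = -0.3924 + -0.0633i, |z|^2 = 0.1580
Iter 10: z = -0.3982 + -0.3203i, |z|^2 = 0.2612
Iter 11: z = -0.4923 + -0.1149i, |z|^2 = 0.2555
Iter 12: z = -0.3191 + -0.2569i, |z|^2 = 0.1678
Iter 13: z = -0.5124 + -0.2061i, |z|^2 = 0.3050
Iter 14: z = -0.3281 + -0.1588i, |z|^2 = 0.1329
Iter 15: z = -0.4657 + -0.2658i, |z|^2 = 0.2875
Iter 16: z = -0.4019 + -0.1224i, |z|^2 = 0.1765
Iter 17: z = -0.4016 + -0.2716i, |z|^2 = 0.2351
Iter 18: z = -0.4606 + -0.1518i, |z|^2 = 0.2352

Answer: 19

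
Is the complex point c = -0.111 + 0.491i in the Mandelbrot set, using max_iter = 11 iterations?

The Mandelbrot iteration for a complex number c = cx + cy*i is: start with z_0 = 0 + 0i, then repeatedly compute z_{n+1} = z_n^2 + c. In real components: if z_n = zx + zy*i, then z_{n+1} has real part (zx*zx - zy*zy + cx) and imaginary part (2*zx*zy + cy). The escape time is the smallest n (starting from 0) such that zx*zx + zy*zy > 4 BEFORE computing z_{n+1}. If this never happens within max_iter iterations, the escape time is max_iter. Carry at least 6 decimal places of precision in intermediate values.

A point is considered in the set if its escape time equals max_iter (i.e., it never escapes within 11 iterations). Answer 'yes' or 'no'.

z_0 = 0 + 0i, c = -0.1110 + 0.4910i
Iter 1: z = -0.1110 + 0.4910i, |z|^2 = 0.2534
Iter 2: z = -0.3398 + 0.3820i, |z|^2 = 0.2614
Iter 3: z = -0.1415 + 0.2314i, |z|^2 = 0.0736
Iter 4: z = -0.1445 + 0.4255i, |z|^2 = 0.2020
Iter 5: z = -0.2712 + 0.3680i, |z|^2 = 0.2090
Iter 6: z = -0.1729 + 0.2914i, |z|^2 = 0.1148
Iter 7: z = -0.1660 + 0.3902i, |z|^2 = 0.1799
Iter 8: z = -0.2357 + 0.3614i, |z|^2 = 0.1862
Iter 9: z = -0.1861 + 0.3206i, |z|^2 = 0.1374
Iter 10: z = -0.1792 + 0.3717i, |z|^2 = 0.1703
Did not escape in 11 iterations → in set

Answer: yes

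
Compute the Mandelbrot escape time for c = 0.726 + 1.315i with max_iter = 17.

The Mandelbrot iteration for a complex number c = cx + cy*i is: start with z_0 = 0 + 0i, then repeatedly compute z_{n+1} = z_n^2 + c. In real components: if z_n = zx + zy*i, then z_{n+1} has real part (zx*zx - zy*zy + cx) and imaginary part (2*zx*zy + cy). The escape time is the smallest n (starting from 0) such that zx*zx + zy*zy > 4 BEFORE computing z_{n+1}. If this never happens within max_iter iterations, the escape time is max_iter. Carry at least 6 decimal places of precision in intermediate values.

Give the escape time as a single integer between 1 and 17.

Answer: 2

Derivation:
z_0 = 0 + 0i, c = 0.7260 + 1.3150i
Iter 1: z = 0.7260 + 1.3150i, |z|^2 = 2.2563
Iter 2: z = -0.4761 + 3.2244i, |z|^2 = 10.6233
Escaped at iteration 2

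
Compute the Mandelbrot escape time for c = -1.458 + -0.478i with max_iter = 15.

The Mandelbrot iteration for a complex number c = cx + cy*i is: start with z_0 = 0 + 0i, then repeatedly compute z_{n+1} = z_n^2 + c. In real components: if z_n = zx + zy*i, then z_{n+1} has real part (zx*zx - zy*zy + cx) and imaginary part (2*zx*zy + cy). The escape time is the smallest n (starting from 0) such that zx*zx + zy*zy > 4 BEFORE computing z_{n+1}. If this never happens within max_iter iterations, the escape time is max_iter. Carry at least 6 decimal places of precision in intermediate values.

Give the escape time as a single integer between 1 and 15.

z_0 = 0 + 0i, c = -1.4580 + -0.4780i
Iter 1: z = -1.4580 + -0.4780i, |z|^2 = 2.3542
Iter 2: z = 0.4393 + 0.9158i, |z|^2 = 1.0317
Iter 3: z = -2.1038 + 0.3266i, |z|^2 = 4.5327
Escaped at iteration 3

Answer: 3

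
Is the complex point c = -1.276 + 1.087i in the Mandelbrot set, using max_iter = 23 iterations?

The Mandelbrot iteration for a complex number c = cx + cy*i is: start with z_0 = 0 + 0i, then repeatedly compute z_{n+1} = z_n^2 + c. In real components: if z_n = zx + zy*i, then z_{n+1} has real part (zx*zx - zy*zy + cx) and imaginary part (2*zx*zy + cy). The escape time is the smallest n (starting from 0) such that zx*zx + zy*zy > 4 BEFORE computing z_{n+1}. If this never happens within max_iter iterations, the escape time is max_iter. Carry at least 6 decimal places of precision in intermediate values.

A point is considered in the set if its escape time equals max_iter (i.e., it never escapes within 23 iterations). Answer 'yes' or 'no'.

Answer: no

Derivation:
z_0 = 0 + 0i, c = -1.2760 + 1.0870i
Iter 1: z = -1.2760 + 1.0870i, |z|^2 = 2.8097
Iter 2: z = -0.8294 + -1.6870i, |z|^2 = 3.5339
Iter 3: z = -3.4342 + 3.8854i, |z|^2 = 26.8899
Escaped at iteration 3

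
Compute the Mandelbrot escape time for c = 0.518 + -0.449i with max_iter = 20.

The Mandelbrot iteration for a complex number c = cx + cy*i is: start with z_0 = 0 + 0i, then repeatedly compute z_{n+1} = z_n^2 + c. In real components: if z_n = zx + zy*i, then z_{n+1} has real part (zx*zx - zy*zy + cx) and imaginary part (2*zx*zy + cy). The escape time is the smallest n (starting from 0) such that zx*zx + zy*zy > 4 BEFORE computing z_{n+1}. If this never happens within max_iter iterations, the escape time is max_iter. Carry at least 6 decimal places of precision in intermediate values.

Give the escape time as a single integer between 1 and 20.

Answer: 5

Derivation:
z_0 = 0 + 0i, c = 0.5180 + -0.4490i
Iter 1: z = 0.5180 + -0.4490i, |z|^2 = 0.4699
Iter 2: z = 0.5847 + -0.9142i, |z|^2 = 1.1776
Iter 3: z = 0.0242 + -1.5181i, |z|^2 = 2.3051
Iter 4: z = -1.7859 + -0.5225i, |z|^2 = 3.4626
Iter 5: z = 3.4346 + 1.4173i, |z|^2 = 13.8050
Escaped at iteration 5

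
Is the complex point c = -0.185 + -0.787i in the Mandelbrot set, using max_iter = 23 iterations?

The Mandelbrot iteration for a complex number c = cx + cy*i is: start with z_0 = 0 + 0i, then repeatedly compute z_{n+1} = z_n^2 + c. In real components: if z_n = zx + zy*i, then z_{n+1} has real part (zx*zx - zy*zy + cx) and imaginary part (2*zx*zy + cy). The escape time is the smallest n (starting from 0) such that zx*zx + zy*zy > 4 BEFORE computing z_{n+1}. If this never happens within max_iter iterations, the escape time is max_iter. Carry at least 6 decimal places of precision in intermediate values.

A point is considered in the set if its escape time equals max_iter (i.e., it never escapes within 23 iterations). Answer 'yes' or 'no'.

z_0 = 0 + 0i, c = -0.1850 + -0.7870i
Iter 1: z = -0.1850 + -0.7870i, |z|^2 = 0.6536
Iter 2: z = -0.7701 + -0.4958i, |z|^2 = 0.8389
Iter 3: z = 0.1623 + -0.0233i, |z|^2 = 0.0269
Iter 4: z = -0.1592 + -0.7946i, |z|^2 = 0.6567
Iter 5: z = -0.7910 + -0.5340i, |z|^2 = 0.9108
Iter 6: z = 0.1555 + 0.0578i, |z|^2 = 0.0275
Iter 7: z = -0.1642 + -0.7690i, |z|^2 = 0.6184
Iter 8: z = -0.7495 + -0.5345i, |z|^2 = 0.8474
Iter 9: z = 0.0910 + 0.0142i, |z|^2 = 0.0085
Iter 10: z = -0.1769 + -0.7844i, |z|^2 = 0.6466
Iter 11: z = -0.7690 + -0.5094i, |z|^2 = 0.8509
Iter 12: z = 0.1468 + -0.0035i, |z|^2 = 0.0216
Iter 13: z = -0.1634 + -0.7880i, |z|^2 = 0.6477
Iter 14: z = -0.7793 + -0.5294i, |z|^2 = 0.8875
Iter 15: z = 0.1420 + 0.0381i, |z|^2 = 0.0216
Iter 16: z = -0.1663 + -0.7762i, |z|^2 = 0.6301
Iter 17: z = -0.7598 + -0.5289i, |z|^2 = 0.8570
Iter 18: z = 0.1126 + 0.0167i, |z|^2 = 0.0130
Iter 19: z = -0.1726 + -0.7832i, |z|^2 = 0.6433
Iter 20: z = -0.7687 + -0.5166i, |z|^2 = 0.8578
Iter 21: z = 0.1390 + 0.0073i, |z|^2 = 0.0194
Iter 22: z = -0.1657 + -0.7850i, |z|^2 = 0.6437
Did not escape in 23 iterations → in set

Answer: yes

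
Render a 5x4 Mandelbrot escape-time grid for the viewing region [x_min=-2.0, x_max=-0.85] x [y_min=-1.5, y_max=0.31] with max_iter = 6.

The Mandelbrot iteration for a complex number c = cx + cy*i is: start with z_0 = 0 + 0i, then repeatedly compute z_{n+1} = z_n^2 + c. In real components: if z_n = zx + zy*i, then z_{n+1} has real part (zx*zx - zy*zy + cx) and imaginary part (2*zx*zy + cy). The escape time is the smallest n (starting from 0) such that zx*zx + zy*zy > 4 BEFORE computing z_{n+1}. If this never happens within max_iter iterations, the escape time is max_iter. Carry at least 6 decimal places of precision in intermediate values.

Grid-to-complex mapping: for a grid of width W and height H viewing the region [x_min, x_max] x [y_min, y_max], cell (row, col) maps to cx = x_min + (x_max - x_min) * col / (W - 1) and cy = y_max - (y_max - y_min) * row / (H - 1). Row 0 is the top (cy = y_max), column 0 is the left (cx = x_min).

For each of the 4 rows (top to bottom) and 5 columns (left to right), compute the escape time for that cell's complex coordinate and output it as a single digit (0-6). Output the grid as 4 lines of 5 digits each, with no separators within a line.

Answer: 14566
14566
12333
11122

Derivation:
(row=0, col=0): c = -2.0000 + 0.3100i → escape time 1
(row=0, col=1): c = -1.7125 + 0.3100i → escape time 4
(row=0, col=2): c = -1.4250 + 0.3100i → escape time 5
(row=0, col=3): c = -1.1375 + 0.3100i → escape time 6
(row=0, col=4): c = -0.8500 + 0.3100i → escape time 6
(row=1, col=0): c = -2.0000 + -0.2933i → escape time 1
(row=1, col=1): c = -1.7125 + -0.2933i → escape time 4
(row=1, col=2): c = -1.4250 + -0.2933i → escape time 5
(row=1, col=3): c = -1.1375 + -0.2933i → escape time 6
(row=1, col=4): c = -0.8500 + -0.2933i → escape time 6
(row=2, col=0): c = -2.0000 + -0.8967i → escape time 1
(row=2, col=1): c = -1.7125 + -0.8967i → escape time 2
(row=2, col=2): c = -1.4250 + -0.8967i → escape time 3
(row=2, col=3): c = -1.1375 + -0.8967i → escape time 3
(row=2, col=4): c = -0.8500 + -0.8967i → escape time 3
(row=3, col=0): c = -2.0000 + -1.5000i → escape time 1
(row=3, col=1): c = -1.7125 + -1.5000i → escape time 1
(row=3, col=2): c = -1.4250 + -1.5000i → escape time 1
(row=3, col=3): c = -1.1375 + -1.5000i → escape time 2
(row=3, col=4): c = -0.8500 + -1.5000i → escape time 2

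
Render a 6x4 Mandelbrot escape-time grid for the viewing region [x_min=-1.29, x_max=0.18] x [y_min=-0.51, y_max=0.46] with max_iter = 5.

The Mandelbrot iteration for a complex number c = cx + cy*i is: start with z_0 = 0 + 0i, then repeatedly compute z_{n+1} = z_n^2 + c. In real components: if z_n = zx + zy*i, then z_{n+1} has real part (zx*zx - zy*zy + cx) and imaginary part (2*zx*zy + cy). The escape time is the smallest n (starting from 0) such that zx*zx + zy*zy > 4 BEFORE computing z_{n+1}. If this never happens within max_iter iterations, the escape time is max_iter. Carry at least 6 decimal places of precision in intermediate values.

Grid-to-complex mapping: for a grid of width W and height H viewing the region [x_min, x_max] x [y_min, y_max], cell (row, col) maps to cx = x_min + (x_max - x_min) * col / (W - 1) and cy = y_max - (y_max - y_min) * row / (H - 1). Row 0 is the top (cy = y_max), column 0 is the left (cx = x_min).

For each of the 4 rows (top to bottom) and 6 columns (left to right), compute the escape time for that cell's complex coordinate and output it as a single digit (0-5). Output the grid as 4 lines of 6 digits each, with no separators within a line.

Answer: 555555
555555
555555
455555

Derivation:
(row=0, col=0): c = -1.2900 + 0.4600i → escape time 5
(row=0, col=1): c = -0.9960 + 0.4600i → escape time 5
(row=0, col=2): c = -0.7020 + 0.4600i → escape time 5
(row=0, col=3): c = -0.4080 + 0.4600i → escape time 5
(row=0, col=4): c = -0.1140 + 0.4600i → escape time 5
(row=0, col=5): c = 0.1800 + 0.4600i → escape time 5
(row=1, col=0): c = -1.2900 + 0.1367i → escape time 5
(row=1, col=1): c = -0.9960 + 0.1367i → escape time 5
(row=1, col=2): c = -0.7020 + 0.1367i → escape time 5
(row=1, col=3): c = -0.4080 + 0.1367i → escape time 5
(row=1, col=4): c = -0.1140 + 0.1367i → escape time 5
(row=1, col=5): c = 0.1800 + 0.1367i → escape time 5
(row=2, col=0): c = -1.2900 + -0.1867i → escape time 5
(row=2, col=1): c = -0.9960 + -0.1867i → escape time 5
(row=2, col=2): c = -0.7020 + -0.1867i → escape time 5
(row=2, col=3): c = -0.4080 + -0.1867i → escape time 5
(row=2, col=4): c = -0.1140 + -0.1867i → escape time 5
(row=2, col=5): c = 0.1800 + -0.1867i → escape time 5
(row=3, col=0): c = -1.2900 + -0.5100i → escape time 4
(row=3, col=1): c = -0.9960 + -0.5100i → escape time 5
(row=3, col=2): c = -0.7020 + -0.5100i → escape time 5
(row=3, col=3): c = -0.4080 + -0.5100i → escape time 5
(row=3, col=4): c = -0.1140 + -0.5100i → escape time 5
(row=3, col=5): c = 0.1800 + -0.5100i → escape time 5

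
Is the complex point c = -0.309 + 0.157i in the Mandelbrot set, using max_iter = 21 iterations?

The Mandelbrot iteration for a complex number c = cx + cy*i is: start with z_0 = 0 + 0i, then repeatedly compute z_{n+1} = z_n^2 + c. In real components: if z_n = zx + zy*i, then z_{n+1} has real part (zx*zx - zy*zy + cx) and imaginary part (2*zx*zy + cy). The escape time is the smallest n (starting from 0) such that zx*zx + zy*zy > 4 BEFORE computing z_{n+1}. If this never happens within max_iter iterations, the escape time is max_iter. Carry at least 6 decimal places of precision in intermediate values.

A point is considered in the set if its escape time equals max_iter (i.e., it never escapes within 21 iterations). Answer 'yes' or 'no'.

Answer: yes

Derivation:
z_0 = 0 + 0i, c = -0.3090 + 0.1570i
Iter 1: z = -0.3090 + 0.1570i, |z|^2 = 0.1201
Iter 2: z = -0.2382 + 0.0600i, |z|^2 = 0.0603
Iter 3: z = -0.2559 + 0.1284i, |z|^2 = 0.0820
Iter 4: z = -0.2600 + 0.0913i, |z|^2 = 0.0759
Iter 5: z = -0.2497 + 0.1095i, |z|^2 = 0.0744
Iter 6: z = -0.2586 + 0.1023i, |z|^2 = 0.0774
Iter 7: z = -0.2526 + 0.1041i, |z|^2 = 0.0746
Iter 8: z = -0.2560 + 0.1044i, |z|^2 = 0.0765
Iter 9: z = -0.2543 + 0.1035i, |z|^2 = 0.0754
Iter 10: z = -0.2550 + 0.1043i, |z|^2 = 0.0759
Iter 11: z = -0.2548 + 0.1038i, |z|^2 = 0.0757
Iter 12: z = -0.2548 + 0.1041i, |z|^2 = 0.0758
Iter 13: z = -0.2549 + 0.1039i, |z|^2 = 0.0758
Iter 14: z = -0.2548 + 0.1040i, |z|^2 = 0.0758
Iter 15: z = -0.2549 + 0.1040i, |z|^2 = 0.0758
Iter 16: z = -0.2549 + 0.1040i, |z|^2 = 0.0758
Iter 17: z = -0.2549 + 0.1040i, |z|^2 = 0.0758
Iter 18: z = -0.2549 + 0.1040i, |z|^2 = 0.0758
Iter 19: z = -0.2549 + 0.1040i, |z|^2 = 0.0758
Iter 20: z = -0.2549 + 0.1040i, |z|^2 = 0.0758
Did not escape in 21 iterations → in set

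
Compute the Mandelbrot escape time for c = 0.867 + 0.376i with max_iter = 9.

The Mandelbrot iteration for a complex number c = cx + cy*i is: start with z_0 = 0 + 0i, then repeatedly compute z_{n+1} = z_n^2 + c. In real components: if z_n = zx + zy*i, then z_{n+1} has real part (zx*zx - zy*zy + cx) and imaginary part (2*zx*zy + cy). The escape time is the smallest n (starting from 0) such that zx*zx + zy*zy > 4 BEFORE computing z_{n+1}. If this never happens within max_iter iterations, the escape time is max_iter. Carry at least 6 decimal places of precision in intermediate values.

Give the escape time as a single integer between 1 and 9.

Answer: 3

Derivation:
z_0 = 0 + 0i, c = 0.8670 + 0.3760i
Iter 1: z = 0.8670 + 0.3760i, |z|^2 = 0.8931
Iter 2: z = 1.4773 + 1.0280i, |z|^2 = 3.2392
Iter 3: z = 1.9927 + 3.4133i, |z|^2 = 15.6215
Escaped at iteration 3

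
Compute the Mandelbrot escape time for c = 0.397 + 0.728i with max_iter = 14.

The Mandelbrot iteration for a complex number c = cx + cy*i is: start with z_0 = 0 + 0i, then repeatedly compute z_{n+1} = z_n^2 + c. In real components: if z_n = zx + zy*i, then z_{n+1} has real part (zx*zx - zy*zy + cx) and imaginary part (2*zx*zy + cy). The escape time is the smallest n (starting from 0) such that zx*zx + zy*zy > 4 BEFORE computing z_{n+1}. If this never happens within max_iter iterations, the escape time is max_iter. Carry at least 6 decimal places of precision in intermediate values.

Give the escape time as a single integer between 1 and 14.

Answer: 4

Derivation:
z_0 = 0 + 0i, c = 0.3970 + 0.7280i
Iter 1: z = 0.3970 + 0.7280i, |z|^2 = 0.6876
Iter 2: z = 0.0246 + 1.3060i, |z|^2 = 1.7063
Iter 3: z = -1.3081 + 0.7923i, |z|^2 = 2.3389
Iter 4: z = 1.4804 + -1.3449i, |z|^2 = 4.0003
Escaped at iteration 4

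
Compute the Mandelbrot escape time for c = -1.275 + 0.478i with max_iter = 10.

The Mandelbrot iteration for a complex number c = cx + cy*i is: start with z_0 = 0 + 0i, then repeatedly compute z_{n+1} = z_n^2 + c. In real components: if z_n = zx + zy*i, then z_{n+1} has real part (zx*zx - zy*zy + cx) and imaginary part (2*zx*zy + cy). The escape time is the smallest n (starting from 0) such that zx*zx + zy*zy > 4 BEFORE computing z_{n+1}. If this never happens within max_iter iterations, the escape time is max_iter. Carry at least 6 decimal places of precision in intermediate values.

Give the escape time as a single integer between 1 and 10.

z_0 = 0 + 0i, c = -1.2750 + 0.4780i
Iter 1: z = -1.2750 + 0.4780i, |z|^2 = 1.8541
Iter 2: z = 0.1221 + -0.7409i, |z|^2 = 0.5639
Iter 3: z = -1.8090 + 0.2970i, |z|^2 = 3.3607
Iter 4: z = 1.9093 + -0.5966i, |z|^2 = 4.0014
Escaped at iteration 4

Answer: 4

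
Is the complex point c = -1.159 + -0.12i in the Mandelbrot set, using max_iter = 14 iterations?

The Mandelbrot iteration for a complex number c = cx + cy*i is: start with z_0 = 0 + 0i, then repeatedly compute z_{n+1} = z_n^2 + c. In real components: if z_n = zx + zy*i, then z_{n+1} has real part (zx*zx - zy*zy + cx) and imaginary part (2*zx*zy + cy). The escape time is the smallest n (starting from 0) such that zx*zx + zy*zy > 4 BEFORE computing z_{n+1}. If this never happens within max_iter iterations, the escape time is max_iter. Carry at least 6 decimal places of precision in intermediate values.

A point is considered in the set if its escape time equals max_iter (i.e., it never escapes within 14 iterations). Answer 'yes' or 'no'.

z_0 = 0 + 0i, c = -1.1590 + -0.1200i
Iter 1: z = -1.1590 + -0.1200i, |z|^2 = 1.3577
Iter 2: z = 0.1699 + 0.1582i, |z|^2 = 0.0539
Iter 3: z = -1.1552 + -0.0663i, |z|^2 = 1.3388
Iter 4: z = 0.1710 + 0.0331i, |z|^2 = 0.0303
Iter 5: z = -1.1309 + -0.1087i, |z|^2 = 1.2906
Iter 6: z = 0.1080 + 0.1258i, |z|^2 = 0.0275
Iter 7: z = -1.1632 + -0.0928i, |z|^2 = 1.3616
Iter 8: z = 0.1853 + 0.0959i, |z|^2 = 0.0435
Iter 9: z = -1.1339 + -0.0844i, |z|^2 = 1.2928
Iter 10: z = 0.1195 + 0.0715i, |z|^2 = 0.0194
Iter 11: z = -1.1498 + -0.1029i, |z|^2 = 1.3327
Iter 12: z = 0.1525 + 0.1167i, |z|^2 = 0.0369
Iter 13: z = -1.1493 + -0.0844i, |z|^2 = 1.3281
Did not escape in 14 iterations → in set

Answer: yes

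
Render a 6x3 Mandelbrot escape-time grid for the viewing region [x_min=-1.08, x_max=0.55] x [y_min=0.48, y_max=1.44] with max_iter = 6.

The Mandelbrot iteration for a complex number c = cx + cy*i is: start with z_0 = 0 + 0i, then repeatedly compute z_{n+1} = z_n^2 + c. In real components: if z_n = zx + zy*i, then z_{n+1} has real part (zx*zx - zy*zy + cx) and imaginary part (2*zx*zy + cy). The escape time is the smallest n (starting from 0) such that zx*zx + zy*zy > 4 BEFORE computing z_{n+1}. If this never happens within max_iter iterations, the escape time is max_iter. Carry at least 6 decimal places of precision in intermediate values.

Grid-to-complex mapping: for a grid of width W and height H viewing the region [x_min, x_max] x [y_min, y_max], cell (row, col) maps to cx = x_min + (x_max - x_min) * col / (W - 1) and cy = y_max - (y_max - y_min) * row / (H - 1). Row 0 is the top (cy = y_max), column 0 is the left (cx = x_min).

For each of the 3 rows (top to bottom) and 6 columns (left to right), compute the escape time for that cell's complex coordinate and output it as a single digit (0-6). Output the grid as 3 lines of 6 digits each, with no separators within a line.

(row=0, col=0): c = -1.0800 + 1.4400i → escape time 2
(row=0, col=1): c = -0.7540 + 1.4400i → escape time 2
(row=0, col=2): c = -0.4280 + 1.4400i → escape time 2
(row=0, col=3): c = -0.1020 + 1.4400i → escape time 2
(row=0, col=4): c = 0.2240 + 1.4400i → escape time 2
(row=0, col=5): c = 0.5500 + 1.4400i → escape time 2
(row=1, col=0): c = -1.0800 + 0.9600i → escape time 3
(row=1, col=1): c = -0.7540 + 0.9600i → escape time 3
(row=1, col=2): c = -0.4280 + 0.9600i → escape time 4
(row=1, col=3): c = -0.1020 + 0.9600i → escape time 6
(row=1, col=4): c = 0.2240 + 0.9600i → escape time 4
(row=1, col=5): c = 0.5500 + 0.9600i → escape time 2
(row=2, col=0): c = -1.0800 + 0.4800i → escape time 5
(row=2, col=1): c = -0.7540 + 0.4800i → escape time 6
(row=2, col=2): c = -0.4280 + 0.4800i → escape time 6
(row=2, col=3): c = -0.1020 + 0.4800i → escape time 6
(row=2, col=4): c = 0.2240 + 0.4800i → escape time 6
(row=2, col=5): c = 0.5500 + 0.4800i → escape time 4

Answer: 222222
334642
566664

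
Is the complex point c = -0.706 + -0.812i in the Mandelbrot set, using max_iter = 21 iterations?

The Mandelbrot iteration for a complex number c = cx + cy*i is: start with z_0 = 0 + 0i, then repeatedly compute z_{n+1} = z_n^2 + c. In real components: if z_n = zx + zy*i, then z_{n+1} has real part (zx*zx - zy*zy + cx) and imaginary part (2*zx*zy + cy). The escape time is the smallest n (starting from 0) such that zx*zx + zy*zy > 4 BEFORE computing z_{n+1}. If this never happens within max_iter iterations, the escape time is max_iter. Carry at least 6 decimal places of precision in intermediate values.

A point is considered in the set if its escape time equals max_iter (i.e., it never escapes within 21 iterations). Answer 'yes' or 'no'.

Answer: no

Derivation:
z_0 = 0 + 0i, c = -0.7060 + -0.8120i
Iter 1: z = -0.7060 + -0.8120i, |z|^2 = 1.1578
Iter 2: z = -0.8669 + 0.3345i, |z|^2 = 0.8634
Iter 3: z = -0.0664 + -1.3920i, |z|^2 = 1.9422
Iter 4: z = -2.6394 + -0.6272i, |z|^2 = 7.3596
Escaped at iteration 4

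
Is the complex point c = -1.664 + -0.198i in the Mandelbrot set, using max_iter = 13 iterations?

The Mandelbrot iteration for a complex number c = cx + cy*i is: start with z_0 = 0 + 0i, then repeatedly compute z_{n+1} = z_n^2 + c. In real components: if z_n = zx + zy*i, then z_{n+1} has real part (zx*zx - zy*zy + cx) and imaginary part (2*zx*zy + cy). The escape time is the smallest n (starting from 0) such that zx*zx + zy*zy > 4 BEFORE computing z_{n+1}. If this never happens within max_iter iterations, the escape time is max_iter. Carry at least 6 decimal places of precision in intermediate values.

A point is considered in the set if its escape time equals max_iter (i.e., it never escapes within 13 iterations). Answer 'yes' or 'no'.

z_0 = 0 + 0i, c = -1.6640 + -0.1980i
Iter 1: z = -1.6640 + -0.1980i, |z|^2 = 2.8081
Iter 2: z = 1.0657 + 0.4609i, |z|^2 = 1.3482
Iter 3: z = -0.7408 + 0.7844i, |z|^2 = 1.1641
Iter 4: z = -1.7306 + -1.3602i, |z|^2 = 4.8452
Escaped at iteration 4

Answer: no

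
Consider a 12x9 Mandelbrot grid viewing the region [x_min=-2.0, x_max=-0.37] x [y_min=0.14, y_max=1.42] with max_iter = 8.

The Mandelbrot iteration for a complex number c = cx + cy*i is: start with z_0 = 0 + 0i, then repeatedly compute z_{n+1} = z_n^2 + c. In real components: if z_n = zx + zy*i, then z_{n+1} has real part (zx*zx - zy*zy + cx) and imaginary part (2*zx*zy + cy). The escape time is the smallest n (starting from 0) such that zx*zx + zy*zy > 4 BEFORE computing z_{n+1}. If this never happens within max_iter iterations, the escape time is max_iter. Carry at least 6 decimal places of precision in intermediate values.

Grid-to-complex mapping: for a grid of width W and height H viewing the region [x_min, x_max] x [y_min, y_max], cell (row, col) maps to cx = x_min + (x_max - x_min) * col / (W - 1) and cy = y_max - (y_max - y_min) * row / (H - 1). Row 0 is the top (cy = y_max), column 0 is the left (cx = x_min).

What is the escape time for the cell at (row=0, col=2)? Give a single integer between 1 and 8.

Answer: 1

Derivation:
z_0 = 0 + 0i, c = -1.7036 + 1.4200i
Iter 1: z = -1.7036 + 1.4200i, |z|^2 = 4.9188
Escaped at iteration 1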